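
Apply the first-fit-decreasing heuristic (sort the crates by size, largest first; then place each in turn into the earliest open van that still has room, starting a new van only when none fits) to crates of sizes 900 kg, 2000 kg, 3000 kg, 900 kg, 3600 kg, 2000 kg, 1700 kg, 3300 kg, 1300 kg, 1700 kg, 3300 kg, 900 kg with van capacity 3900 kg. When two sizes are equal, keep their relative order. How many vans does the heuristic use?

7

Sorted descending: 3600, 3300, 3300, 3000, 2000, 2000, 1700, 1700, 1300, 900, 900, 900.
  3600 → van 1 (new)  [load 3600/3900]
  3300 → van 2 (new)  [load 3300/3900]
  3300 → van 3 (new)  [load 3300/3900]
  3000 → van 4 (new)  [load 3000/3900]
  2000 → van 5 (new)  [load 2000/3900]
  2000 → van 6 (new)  [load 2000/3900]
  1700 → van 5  [load 3700/3900]
  1700 → van 6  [load 3700/3900]
  1300 → van 7 (new)  [load 1300/3900]
  900 → van 4  [load 3900/3900]
  900 → van 7  [load 2200/3900]
  900 → van 7  [load 3100/3900]
7 vans opened.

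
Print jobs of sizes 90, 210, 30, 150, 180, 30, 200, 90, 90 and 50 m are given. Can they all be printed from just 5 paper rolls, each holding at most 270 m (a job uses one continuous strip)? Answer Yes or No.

Yes

A valid assignment using 5 paper rolls:
  roll 1: 210 + 50 = 260
  roll 2: 200 + 30 + 30 = 260
  roll 3: 180 + 90 = 270
  roll 4: 150 + 90 = 240
  roll 5: 90 = 90
Every load is within 270 m, so 5 paper rolls suffice.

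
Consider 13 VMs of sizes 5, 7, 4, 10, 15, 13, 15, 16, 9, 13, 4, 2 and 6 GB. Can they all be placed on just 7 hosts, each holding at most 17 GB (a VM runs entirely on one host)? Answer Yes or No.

No

Total = 119 GB; ⌈119/17⌉ = 7.
The bound of 7 does not rule out 7, but exhaustive search shows no assignment into 7 hosts of capacity 17 GB exists — the minimum is 8.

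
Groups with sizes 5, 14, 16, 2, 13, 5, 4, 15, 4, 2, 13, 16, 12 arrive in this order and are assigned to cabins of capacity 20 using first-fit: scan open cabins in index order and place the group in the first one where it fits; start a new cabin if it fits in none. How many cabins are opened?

  5 → cabin 1 (new)  [load 5/20]
  14 → cabin 1  [load 19/20]
  16 → cabin 2 (new)  [load 16/20]
  2 → cabin 2  [load 18/20]
  13 → cabin 3 (new)  [load 13/20]
  5 → cabin 3  [load 18/20]
  4 → cabin 4 (new)  [load 4/20]
  15 → cabin 4  [load 19/20]
  4 → cabin 5 (new)  [load 4/20]
  2 → cabin 2  [load 20/20]
  13 → cabin 5  [load 17/20]
  16 → cabin 6 (new)  [load 16/20]
  12 → cabin 7 (new)  [load 12/20]
7 cabins opened.

7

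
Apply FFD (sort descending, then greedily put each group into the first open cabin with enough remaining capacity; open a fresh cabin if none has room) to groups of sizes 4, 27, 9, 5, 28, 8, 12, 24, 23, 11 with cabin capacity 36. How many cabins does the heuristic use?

Sorted descending: 28, 27, 24, 23, 12, 11, 9, 8, 5, 4.
  28 → cabin 1 (new)  [load 28/36]
  27 → cabin 2 (new)  [load 27/36]
  24 → cabin 3 (new)  [load 24/36]
  23 → cabin 4 (new)  [load 23/36]
  12 → cabin 3  [load 36/36]
  11 → cabin 4  [load 34/36]
  9 → cabin 2  [load 36/36]
  8 → cabin 1  [load 36/36]
  5 → cabin 5 (new)  [load 5/36]
  4 → cabin 5  [load 9/36]
5 cabins opened.

5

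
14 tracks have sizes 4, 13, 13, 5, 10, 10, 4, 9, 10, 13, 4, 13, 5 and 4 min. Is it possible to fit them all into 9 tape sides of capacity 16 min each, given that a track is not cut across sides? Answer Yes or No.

A valid assignment using 9 tape sides:
  side 1: 13 = 13
  side 2: 13 = 13
  side 3: 13 = 13
  side 4: 13 = 13
  side 5: 10 + 5 = 15
  side 6: 10 + 5 = 15
  side 7: 10 + 4 = 14
  side 8: 9 + 4 = 13
  side 9: 4 + 4 = 8
Every load is within 16 min, so 9 tape sides suffice.

Yes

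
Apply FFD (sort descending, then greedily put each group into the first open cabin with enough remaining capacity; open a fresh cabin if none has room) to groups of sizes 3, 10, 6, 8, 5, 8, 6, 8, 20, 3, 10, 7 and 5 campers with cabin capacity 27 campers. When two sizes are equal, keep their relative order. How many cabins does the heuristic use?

Sorted descending: 20, 10, 10, 8, 8, 8, 7, 6, 6, 5, 5, 3, 3.
  20 → cabin 1 (new)  [load 20/27]
  10 → cabin 2 (new)  [load 10/27]
  10 → cabin 2  [load 20/27]
  8 → cabin 3 (new)  [load 8/27]
  8 → cabin 3  [load 16/27]
  8 → cabin 3  [load 24/27]
  7 → cabin 1  [load 27/27]
  6 → cabin 2  [load 26/27]
  6 → cabin 4 (new)  [load 6/27]
  5 → cabin 4  [load 11/27]
  5 → cabin 4  [load 16/27]
  3 → cabin 3  [load 27/27]
  3 → cabin 4  [load 19/27]
4 cabins opened.

4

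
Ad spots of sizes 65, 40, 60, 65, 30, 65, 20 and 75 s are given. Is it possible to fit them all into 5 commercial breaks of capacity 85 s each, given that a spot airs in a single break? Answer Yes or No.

No

Total = 420 s; ⌈420/85⌉ = 5.
The bound of 5 does not rule out 5, but exhaustive search shows no assignment into 5 commercial breaks of capacity 85 s exists — the minimum is 6.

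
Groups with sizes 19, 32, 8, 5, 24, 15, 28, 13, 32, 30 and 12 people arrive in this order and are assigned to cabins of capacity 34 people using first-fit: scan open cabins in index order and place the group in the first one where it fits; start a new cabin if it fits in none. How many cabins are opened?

8

  19 → cabin 1 (new)  [load 19/34]
  32 → cabin 2 (new)  [load 32/34]
  8 → cabin 1  [load 27/34]
  5 → cabin 1  [load 32/34]
  24 → cabin 3 (new)  [load 24/34]
  15 → cabin 4 (new)  [load 15/34]
  28 → cabin 5 (new)  [load 28/34]
  13 → cabin 4  [load 28/34]
  32 → cabin 6 (new)  [load 32/34]
  30 → cabin 7 (new)  [load 30/34]
  12 → cabin 8 (new)  [load 12/34]
8 cabins opened.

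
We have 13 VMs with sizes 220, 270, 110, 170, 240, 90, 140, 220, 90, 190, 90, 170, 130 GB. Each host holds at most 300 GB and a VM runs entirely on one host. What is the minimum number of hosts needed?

Total = 270 + 240 + 220 + 220 + 190 + 170 + 170 + 140 + 130 + 110 + 90 + 90 + 90 = 2130 GB.
Lower bound: ⌈2130/300⌉ = 8 hosts.
A packing using 9 hosts:
  host 1: 270 = 270
  host 2: 240 = 240
  host 3: 220 = 220
  host 4: 220 = 220
  host 5: 190 + 110 = 300
  host 6: 170 + 130 = 300
  host 7: 170 + 90 = 260
  host 8: 140 + 90 = 230
  host 9: 90 = 90
No arrangement into 8 hosts stays within capacity, so 9 is optimal.

9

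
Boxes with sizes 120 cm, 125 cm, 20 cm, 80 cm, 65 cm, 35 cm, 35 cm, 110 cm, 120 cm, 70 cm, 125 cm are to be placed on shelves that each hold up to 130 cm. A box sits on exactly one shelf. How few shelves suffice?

8

Total = 125 + 125 + 120 + 120 + 110 + 80 + 70 + 65 + 35 + 35 + 20 = 905 cm.
Lower bound: ⌈905/130⌉ = 7 shelves.
A packing using 8 shelves:
  shelf 1: 125 = 125
  shelf 2: 125 = 125
  shelf 3: 120 = 120
  shelf 4: 120 = 120
  shelf 5: 110 + 20 = 130
  shelf 6: 80 + 35 = 115
  shelf 7: 70 + 35 = 105
  shelf 8: 65 = 65
No arrangement into 7 shelves stays within capacity, so 8 is optimal.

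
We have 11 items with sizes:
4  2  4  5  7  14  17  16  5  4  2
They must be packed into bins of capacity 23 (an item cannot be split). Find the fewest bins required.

Total = 17 + 16 + 14 + 7 + 5 + 5 + 4 + 4 + 4 + 2 + 2 = 80.
Lower bound: ⌈80/23⌉ = 4 bins.
A packing using 4 bins:
  bin 1: 17 + 5 = 22
  bin 2: 16 + 7 = 23
  bin 3: 14 + 5 + 4 = 23
  bin 4: 4 + 4 + 2 + 2 = 12
This matches the lower bound, so 4 is optimal.

4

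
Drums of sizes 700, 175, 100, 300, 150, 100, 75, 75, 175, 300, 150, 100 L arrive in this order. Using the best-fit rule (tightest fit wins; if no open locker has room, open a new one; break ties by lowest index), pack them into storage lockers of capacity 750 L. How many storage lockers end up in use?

  700 → locker 1 (new)  [load 700/750]
  175 → locker 2 (new)  [load 175/750]
  100 → locker 2  [load 275/750]
  300 → locker 2  [load 575/750]
  150 → locker 2  [load 725/750]
  100 → locker 3 (new)  [load 100/750]
  75 → locker 3  [load 175/750]
  75 → locker 3  [load 250/750]
  175 → locker 3  [load 425/750]
  300 → locker 3  [load 725/750]
  150 → locker 4 (new)  [load 150/750]
  100 → locker 4  [load 250/750]
4 storage lockers opened.

4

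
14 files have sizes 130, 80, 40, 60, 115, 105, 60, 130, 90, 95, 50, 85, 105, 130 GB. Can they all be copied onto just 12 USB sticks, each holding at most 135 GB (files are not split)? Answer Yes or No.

Yes

A valid assignment using 11 USB sticks:
  USB stick 1: 130 = 130
  USB stick 2: 130 = 130
  USB stick 3: 130 = 130
  USB stick 4: 115 = 115
  USB stick 5: 105 = 105
  USB stick 6: 105 = 105
  USB stick 7: 95 + 40 = 135
  USB stick 8: 90 = 90
  USB stick 9: 85 + 50 = 135
  USB stick 10: 80 = 80
  USB stick 11: 60 + 60 = 120
That uses only 11 ≤ 12, so 12 USB sticks are enough.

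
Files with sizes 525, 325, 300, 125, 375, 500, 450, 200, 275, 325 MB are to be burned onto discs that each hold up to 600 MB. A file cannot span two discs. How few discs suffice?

Total = 525 + 500 + 450 + 375 + 325 + 325 + 300 + 275 + 200 + 125 = 3400 MB.
Lower bound: ⌈3400/600⌉ = 6 discs.
A packing using 7 discs:
  disc 1: 525 = 525
  disc 2: 500 = 500
  disc 3: 450 + 125 = 575
  disc 4: 375 + 200 = 575
  disc 5: 325 + 275 = 600
  disc 6: 325 = 325
  disc 7: 300 = 300
No arrangement into 6 discs stays within capacity, so 7 is optimal.

7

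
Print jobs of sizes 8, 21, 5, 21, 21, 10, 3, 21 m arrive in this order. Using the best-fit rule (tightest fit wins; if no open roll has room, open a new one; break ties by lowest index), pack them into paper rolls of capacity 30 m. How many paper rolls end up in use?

5

  8 → roll 1 (new)  [load 8/30]
  21 → roll 1  [load 29/30]
  5 → roll 2 (new)  [load 5/30]
  21 → roll 2  [load 26/30]
  21 → roll 3 (new)  [load 21/30]
  10 → roll 4 (new)  [load 10/30]
  3 → roll 2  [load 29/30]
  21 → roll 5 (new)  [load 21/30]
5 paper rolls opened.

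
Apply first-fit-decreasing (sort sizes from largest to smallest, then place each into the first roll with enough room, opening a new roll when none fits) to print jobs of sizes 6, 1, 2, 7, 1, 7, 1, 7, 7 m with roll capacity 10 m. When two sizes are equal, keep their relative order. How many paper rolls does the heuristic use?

5

Sorted descending: 7, 7, 7, 7, 6, 2, 1, 1, 1.
  7 → roll 1 (new)  [load 7/10]
  7 → roll 2 (new)  [load 7/10]
  7 → roll 3 (new)  [load 7/10]
  7 → roll 4 (new)  [load 7/10]
  6 → roll 5 (new)  [load 6/10]
  2 → roll 1  [load 9/10]
  1 → roll 1  [load 10/10]
  1 → roll 2  [load 8/10]
  1 → roll 2  [load 9/10]
5 paper rolls opened.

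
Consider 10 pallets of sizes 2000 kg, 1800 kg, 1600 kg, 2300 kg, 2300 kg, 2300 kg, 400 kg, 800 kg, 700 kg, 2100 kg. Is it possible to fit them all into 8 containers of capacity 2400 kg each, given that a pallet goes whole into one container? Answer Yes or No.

Yes

A valid assignment using 8 containers:
  container 1: 2300 = 2300
  container 2: 2300 = 2300
  container 3: 2300 = 2300
  container 4: 2100 = 2100
  container 5: 2000 + 400 = 2400
  container 6: 1800 = 1800
  container 7: 1600 + 800 = 2400
  container 8: 700 = 700
Every load is within 2400 kg, so 8 containers suffice.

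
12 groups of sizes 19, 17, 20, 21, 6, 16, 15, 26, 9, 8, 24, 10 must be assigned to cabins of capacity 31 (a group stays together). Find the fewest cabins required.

7

Total = 26 + 24 + 21 + 20 + 19 + 17 + 16 + 15 + 10 + 9 + 8 + 6 = 191.
Lower bound: ⌈191/31⌉ = 7 cabins.
A packing using 7 cabins:
  cabin 1: 26 = 26
  cabin 2: 24 + 6 = 30
  cabin 3: 21 + 10 = 31
  cabin 4: 20 + 9 = 29
  cabin 5: 19 + 8 = 27
  cabin 6: 17 = 17
  cabin 7: 16 + 15 = 31
This matches the lower bound, so 7 is optimal.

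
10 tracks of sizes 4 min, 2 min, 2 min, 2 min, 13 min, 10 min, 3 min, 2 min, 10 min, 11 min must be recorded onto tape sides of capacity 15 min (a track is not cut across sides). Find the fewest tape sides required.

4

Total = 13 + 11 + 10 + 10 + 4 + 3 + 2 + 2 + 2 + 2 = 59 min.
Lower bound: ⌈59/15⌉ = 4 tape sides.
A packing using 4 tape sides:
  side 1: 13 + 2 = 15
  side 2: 11 + 4 = 15
  side 3: 10 + 3 + 2 = 15
  side 4: 10 + 2 + 2 = 14
This matches the lower bound, so 4 is optimal.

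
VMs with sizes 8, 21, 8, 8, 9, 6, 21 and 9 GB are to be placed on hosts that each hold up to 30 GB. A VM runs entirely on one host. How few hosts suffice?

Total = 21 + 21 + 9 + 9 + 8 + 8 + 8 + 6 = 90 GB.
Lower bound: ⌈90/30⌉ = 3 hosts.
A packing using 3 hosts:
  host 1: 21 + 9 = 30
  host 2: 21 + 9 = 30
  host 3: 8 + 8 + 8 + 6 = 30
This matches the lower bound, so 3 is optimal.

3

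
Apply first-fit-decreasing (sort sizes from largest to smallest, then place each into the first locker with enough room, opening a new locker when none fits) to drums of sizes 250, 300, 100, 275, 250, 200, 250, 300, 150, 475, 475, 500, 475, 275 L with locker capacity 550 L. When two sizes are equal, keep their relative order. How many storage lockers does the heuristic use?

9

Sorted descending: 500, 475, 475, 475, 300, 300, 275, 275, 250, 250, 250, 200, 150, 100.
  500 → locker 1 (new)  [load 500/550]
  475 → locker 2 (new)  [load 475/550]
  475 → locker 3 (new)  [load 475/550]
  475 → locker 4 (new)  [load 475/550]
  300 → locker 5 (new)  [load 300/550]
  300 → locker 6 (new)  [load 300/550]
  275 → locker 7 (new)  [load 275/550]
  275 → locker 7  [load 550/550]
  250 → locker 5  [load 550/550]
  250 → locker 6  [load 550/550]
  250 → locker 8 (new)  [load 250/550]
  200 → locker 8  [load 450/550]
  150 → locker 9 (new)  [load 150/550]
  100 → locker 8  [load 550/550]
9 storage lockers opened.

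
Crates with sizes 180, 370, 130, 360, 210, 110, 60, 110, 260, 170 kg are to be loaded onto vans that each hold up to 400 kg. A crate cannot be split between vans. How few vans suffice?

Total = 370 + 360 + 260 + 210 + 180 + 170 + 130 + 110 + 110 + 60 = 1960 kg.
Lower bound: ⌈1960/400⌉ = 5 vans.
A packing using 6 vans:
  van 1: 370 = 370
  van 2: 360 = 360
  van 3: 260 + 130 = 390
  van 4: 210 + 180 = 390
  van 5: 170 + 110 + 110 = 390
  van 6: 60 = 60
No arrangement into 5 vans stays within capacity, so 6 is optimal.

6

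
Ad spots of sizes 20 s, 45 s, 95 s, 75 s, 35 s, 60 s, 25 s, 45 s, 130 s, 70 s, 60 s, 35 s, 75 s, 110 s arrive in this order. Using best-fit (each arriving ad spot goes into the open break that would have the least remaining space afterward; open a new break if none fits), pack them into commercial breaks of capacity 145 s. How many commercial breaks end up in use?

  20 → break 1 (new)  [load 20/145]
  45 → break 1  [load 65/145]
  95 → break 2 (new)  [load 95/145]
  75 → break 1  [load 140/145]
  35 → break 2  [load 130/145]
  60 → break 3 (new)  [load 60/145]
  25 → break 3  [load 85/145]
  45 → break 3  [load 130/145]
  130 → break 4 (new)  [load 130/145]
  70 → break 5 (new)  [load 70/145]
  60 → break 5  [load 130/145]
  35 → break 6 (new)  [load 35/145]
  75 → break 6  [load 110/145]
  110 → break 7 (new)  [load 110/145]
7 commercial breaks opened.

7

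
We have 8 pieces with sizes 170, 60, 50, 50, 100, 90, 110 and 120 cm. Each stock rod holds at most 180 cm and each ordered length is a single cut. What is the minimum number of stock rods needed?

5

Total = 170 + 120 + 110 + 100 + 90 + 60 + 50 + 50 = 750 cm.
Lower bound: ⌈750/180⌉ = 5 stock rods.
A packing using 5 stock rods:
  stock rod 1: 170 = 170
  stock rod 2: 120 + 60 = 180
  stock rod 3: 110 + 50 = 160
  stock rod 4: 100 + 50 = 150
  stock rod 5: 90 = 90
This matches the lower bound, so 5 is optimal.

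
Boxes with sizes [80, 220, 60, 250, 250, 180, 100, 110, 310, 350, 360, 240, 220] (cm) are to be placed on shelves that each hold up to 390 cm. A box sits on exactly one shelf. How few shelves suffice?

Total = 360 + 350 + 310 + 250 + 250 + 240 + 220 + 220 + 180 + 110 + 100 + 80 + 60 = 2730 cm.
Lower bound: ⌈2730/390⌉ = 7 shelves.
Also, 8 boxes each exceed 195 cm, and no two of those can share a shelf, so at least 8 shelves are needed.
A packing using 9 shelves:
  shelf 1: 360 = 360
  shelf 2: 350 = 350
  shelf 3: 310 + 80 = 390
  shelf 4: 250 + 110 = 360
  shelf 5: 250 + 100 = 350
  shelf 6: 240 + 60 = 300
  shelf 7: 220 = 220
  shelf 8: 220 = 220
  shelf 9: 180 = 180
No arrangement into 8 shelves stays within capacity, so 9 is optimal.

9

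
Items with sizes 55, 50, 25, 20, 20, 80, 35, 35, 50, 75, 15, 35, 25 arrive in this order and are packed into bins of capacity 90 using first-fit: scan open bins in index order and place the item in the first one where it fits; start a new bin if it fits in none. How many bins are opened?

7

  55 → bin 1 (new)  [load 55/90]
  50 → bin 2 (new)  [load 50/90]
  25 → bin 1  [load 80/90]
  20 → bin 2  [load 70/90]
  20 → bin 2  [load 90/90]
  80 → bin 3 (new)  [load 80/90]
  35 → bin 4 (new)  [load 35/90]
  35 → bin 4  [load 70/90]
  50 → bin 5 (new)  [load 50/90]
  75 → bin 6 (new)  [load 75/90]
  15 → bin 4  [load 85/90]
  35 → bin 5  [load 85/90]
  25 → bin 7 (new)  [load 25/90]
7 bins opened.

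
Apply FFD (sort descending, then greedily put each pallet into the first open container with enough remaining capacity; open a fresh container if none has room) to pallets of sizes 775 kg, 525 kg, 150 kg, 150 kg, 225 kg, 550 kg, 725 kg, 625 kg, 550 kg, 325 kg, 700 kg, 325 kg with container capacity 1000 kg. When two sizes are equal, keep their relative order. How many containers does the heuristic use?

7

Sorted descending: 775, 725, 700, 625, 550, 550, 525, 325, 325, 225, 150, 150.
  775 → container 1 (new)  [load 775/1000]
  725 → container 2 (new)  [load 725/1000]
  700 → container 3 (new)  [load 700/1000]
  625 → container 4 (new)  [load 625/1000]
  550 → container 5 (new)  [load 550/1000]
  550 → container 6 (new)  [load 550/1000]
  525 → container 7 (new)  [load 525/1000]
  325 → container 4  [load 950/1000]
  325 → container 5  [load 875/1000]
  225 → container 1  [load 1000/1000]
  150 → container 2  [load 875/1000]
  150 → container 3  [load 850/1000]
7 containers opened.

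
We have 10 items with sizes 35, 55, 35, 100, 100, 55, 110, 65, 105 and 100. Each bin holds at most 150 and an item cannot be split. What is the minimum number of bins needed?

7

Total = 110 + 105 + 100 + 100 + 100 + 65 + 55 + 55 + 35 + 35 = 760.
Lower bound: ⌈760/150⌉ = 6 bins.
A packing using 7 bins:
  bin 1: 110 + 35 = 145
  bin 2: 105 + 35 = 140
  bin 3: 100 = 100
  bin 4: 100 = 100
  bin 5: 100 = 100
  bin 6: 65 + 55 = 120
  bin 7: 55 = 55
No arrangement into 6 bins stays within capacity, so 7 is optimal.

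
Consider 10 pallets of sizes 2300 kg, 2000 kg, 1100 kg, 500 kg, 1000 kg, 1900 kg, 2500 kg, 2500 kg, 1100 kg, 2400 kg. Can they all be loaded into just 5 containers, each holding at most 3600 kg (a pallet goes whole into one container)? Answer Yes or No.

No

Total = 17300 kg; ⌈17300/3600⌉ = 5.
6 pallets each exceed half the capacity and cannot share a container, forcing at least 6 containers.
At least 6 containers are required, but only 5 are allowed.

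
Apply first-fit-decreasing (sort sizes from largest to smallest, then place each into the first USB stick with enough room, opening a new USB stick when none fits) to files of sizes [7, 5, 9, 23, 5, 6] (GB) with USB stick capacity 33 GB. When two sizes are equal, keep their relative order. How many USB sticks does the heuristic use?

Sorted descending: 23, 9, 7, 6, 5, 5.
  23 → USB stick 1 (new)  [load 23/33]
  9 → USB stick 1  [load 32/33]
  7 → USB stick 2 (new)  [load 7/33]
  6 → USB stick 2  [load 13/33]
  5 → USB stick 2  [load 18/33]
  5 → USB stick 2  [load 23/33]
2 USB sticks opened.

2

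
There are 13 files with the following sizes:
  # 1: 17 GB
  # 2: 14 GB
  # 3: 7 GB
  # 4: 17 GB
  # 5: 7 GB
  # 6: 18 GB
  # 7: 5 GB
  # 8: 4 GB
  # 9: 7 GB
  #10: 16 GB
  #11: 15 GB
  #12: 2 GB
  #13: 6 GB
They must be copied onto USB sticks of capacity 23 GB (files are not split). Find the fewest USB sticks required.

Total = 18 + 17 + 17 + 16 + 15 + 14 + 7 + 7 + 7 + 6 + 5 + 4 + 2 = 135 GB.
Lower bound: ⌈135/23⌉ = 6 USB sticks.
A packing using 6 USB sticks:
  USB stick 1: 18 + 5 = 23
  USB stick 2: 17 + 6 = 23
  USB stick 3: 17 + 4 + 2 = 23
  USB stick 4: 16 + 7 = 23
  USB stick 5: 15 + 7 = 22
  USB stick 6: 14 + 7 = 21
This matches the lower bound, so 6 is optimal.

6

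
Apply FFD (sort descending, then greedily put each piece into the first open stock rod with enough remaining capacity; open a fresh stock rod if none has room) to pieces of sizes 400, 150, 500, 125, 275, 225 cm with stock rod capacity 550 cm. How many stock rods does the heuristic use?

4

Sorted descending: 500, 400, 275, 225, 150, 125.
  500 → stock rod 1 (new)  [load 500/550]
  400 → stock rod 2 (new)  [load 400/550]
  275 → stock rod 3 (new)  [load 275/550]
  225 → stock rod 3  [load 500/550]
  150 → stock rod 2  [load 550/550]
  125 → stock rod 4 (new)  [load 125/550]
4 stock rods opened.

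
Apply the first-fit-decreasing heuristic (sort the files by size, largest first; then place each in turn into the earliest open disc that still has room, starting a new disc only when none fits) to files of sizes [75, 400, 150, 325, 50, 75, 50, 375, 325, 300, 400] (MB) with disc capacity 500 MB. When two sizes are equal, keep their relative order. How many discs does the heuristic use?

6

Sorted descending: 400, 400, 375, 325, 325, 300, 150, 75, 75, 50, 50.
  400 → disc 1 (new)  [load 400/500]
  400 → disc 2 (new)  [load 400/500]
  375 → disc 3 (new)  [load 375/500]
  325 → disc 4 (new)  [load 325/500]
  325 → disc 5 (new)  [load 325/500]
  300 → disc 6 (new)  [load 300/500]
  150 → disc 4  [load 475/500]
  75 → disc 1  [load 475/500]
  75 → disc 2  [load 475/500]
  50 → disc 3  [load 425/500]
  50 → disc 3  [load 475/500]
6 discs opened.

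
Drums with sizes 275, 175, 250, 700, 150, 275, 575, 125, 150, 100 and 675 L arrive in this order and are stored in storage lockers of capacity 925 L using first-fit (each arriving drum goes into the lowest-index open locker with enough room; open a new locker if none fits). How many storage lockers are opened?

  275 → locker 1 (new)  [load 275/925]
  175 → locker 1  [load 450/925]
  250 → locker 1  [load 700/925]
  700 → locker 2 (new)  [load 700/925]
  150 → locker 1  [load 850/925]
  275 → locker 3 (new)  [load 275/925]
  575 → locker 3  [load 850/925]
  125 → locker 2  [load 825/925]
  150 → locker 4 (new)  [load 150/925]
  100 → locker 2  [load 925/925]
  675 → locker 4  [load 825/925]
4 storage lockers opened.

4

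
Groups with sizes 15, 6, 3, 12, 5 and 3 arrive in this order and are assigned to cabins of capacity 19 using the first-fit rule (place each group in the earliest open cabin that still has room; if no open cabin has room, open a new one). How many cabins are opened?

3

  15 → cabin 1 (new)  [load 15/19]
  6 → cabin 2 (new)  [load 6/19]
  3 → cabin 1  [load 18/19]
  12 → cabin 2  [load 18/19]
  5 → cabin 3 (new)  [load 5/19]
  3 → cabin 3  [load 8/19]
3 cabins opened.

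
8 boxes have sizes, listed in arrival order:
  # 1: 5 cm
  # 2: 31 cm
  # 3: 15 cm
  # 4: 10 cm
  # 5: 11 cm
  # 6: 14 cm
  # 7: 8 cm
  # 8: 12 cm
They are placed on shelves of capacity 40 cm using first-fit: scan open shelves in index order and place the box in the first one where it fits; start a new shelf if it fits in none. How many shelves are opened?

3

  5 → shelf 1 (new)  [load 5/40]
  31 → shelf 1  [load 36/40]
  15 → shelf 2 (new)  [load 15/40]
  10 → shelf 2  [load 25/40]
  11 → shelf 2  [load 36/40]
  14 → shelf 3 (new)  [load 14/40]
  8 → shelf 3  [load 22/40]
  12 → shelf 3  [load 34/40]
3 shelves opened.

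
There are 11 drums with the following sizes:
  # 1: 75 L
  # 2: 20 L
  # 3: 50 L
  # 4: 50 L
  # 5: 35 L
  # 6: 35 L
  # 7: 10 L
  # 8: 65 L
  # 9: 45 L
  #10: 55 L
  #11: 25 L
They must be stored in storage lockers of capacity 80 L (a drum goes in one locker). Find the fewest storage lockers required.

Total = 75 + 65 + 55 + 50 + 50 + 45 + 35 + 35 + 25 + 20 + 10 = 465 L.
Lower bound: ⌈465/80⌉ = 6 storage lockers.
A packing using 7 storage lockers:
  locker 1: 75 = 75
  locker 2: 65 + 10 = 75
  locker 3: 55 + 25 = 80
  locker 4: 50 + 20 = 70
  locker 5: 50 = 50
  locker 6: 45 + 35 = 80
  locker 7: 35 = 35
No arrangement into 6 storage lockers stays within capacity, so 7 is optimal.

7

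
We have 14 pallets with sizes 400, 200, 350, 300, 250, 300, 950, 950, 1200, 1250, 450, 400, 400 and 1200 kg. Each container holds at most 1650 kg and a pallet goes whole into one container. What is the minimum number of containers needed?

6

Total = 1250 + 1200 + 1200 + 950 + 950 + 450 + 400 + 400 + 400 + 350 + 300 + 300 + 250 + 200 = 8600 kg.
Lower bound: ⌈8600/1650⌉ = 6 containers.
A packing using 6 containers:
  container 1: 1250 + 400 = 1650
  container 2: 1200 + 450 = 1650
  container 3: 1200 + 400 = 1600
  container 4: 950 + 400 + 300 = 1650
  container 5: 950 + 350 + 300 = 1600
  container 6: 250 + 200 = 450
This matches the lower bound, so 6 is optimal.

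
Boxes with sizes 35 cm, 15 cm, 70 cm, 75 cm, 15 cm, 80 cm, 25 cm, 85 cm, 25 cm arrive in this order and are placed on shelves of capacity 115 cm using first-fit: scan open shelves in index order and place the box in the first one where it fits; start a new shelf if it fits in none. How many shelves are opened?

  35 → shelf 1 (new)  [load 35/115]
  15 → shelf 1  [load 50/115]
  70 → shelf 2 (new)  [load 70/115]
  75 → shelf 3 (new)  [load 75/115]
  15 → shelf 1  [load 65/115]
  80 → shelf 4 (new)  [load 80/115]
  25 → shelf 1  [load 90/115]
  85 → shelf 5 (new)  [load 85/115]
  25 → shelf 1  [load 115/115]
5 shelves opened.

5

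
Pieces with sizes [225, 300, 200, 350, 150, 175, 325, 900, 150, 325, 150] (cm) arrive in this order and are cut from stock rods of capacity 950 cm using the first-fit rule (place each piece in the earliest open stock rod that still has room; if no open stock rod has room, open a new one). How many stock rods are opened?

4

  225 → stock rod 1 (new)  [load 225/950]
  300 → stock rod 1  [load 525/950]
  200 → stock rod 1  [load 725/950]
  350 → stock rod 2 (new)  [load 350/950]
  150 → stock rod 1  [load 875/950]
  175 → stock rod 2  [load 525/950]
  325 → stock rod 2  [load 850/950]
  900 → stock rod 3 (new)  [load 900/950]
  150 → stock rod 4 (new)  [load 150/950]
  325 → stock rod 4  [load 475/950]
  150 → stock rod 4  [load 625/950]
4 stock rods opened.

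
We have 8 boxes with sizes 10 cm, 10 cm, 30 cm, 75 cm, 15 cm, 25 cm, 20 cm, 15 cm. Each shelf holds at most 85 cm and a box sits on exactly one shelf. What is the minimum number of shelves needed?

3

Total = 75 + 30 + 25 + 20 + 15 + 15 + 10 + 10 = 200 cm.
Lower bound: ⌈200/85⌉ = 3 shelves.
A packing using 3 shelves:
  shelf 1: 75 + 10 = 85
  shelf 2: 30 + 25 + 20 + 10 = 85
  shelf 3: 15 + 15 = 30
This matches the lower bound, so 3 is optimal.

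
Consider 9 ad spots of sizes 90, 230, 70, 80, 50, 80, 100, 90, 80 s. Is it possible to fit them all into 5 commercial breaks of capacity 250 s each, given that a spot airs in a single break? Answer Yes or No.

A valid assignment using 4 commercial breaks:
  break 1: 230 = 230
  break 2: 100 + 90 + 50 = 240
  break 3: 90 + 80 + 80 = 250
  break 4: 80 + 70 = 150
That uses only 4 ≤ 5, so 5 commercial breaks are enough.

Yes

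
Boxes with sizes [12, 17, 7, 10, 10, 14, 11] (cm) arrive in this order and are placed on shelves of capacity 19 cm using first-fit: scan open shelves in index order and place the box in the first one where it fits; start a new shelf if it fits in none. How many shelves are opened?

6

  12 → shelf 1 (new)  [load 12/19]
  17 → shelf 2 (new)  [load 17/19]
  7 → shelf 1  [load 19/19]
  10 → shelf 3 (new)  [load 10/19]
  10 → shelf 4 (new)  [load 10/19]
  14 → shelf 5 (new)  [load 14/19]
  11 → shelf 6 (new)  [load 11/19]
6 shelves opened.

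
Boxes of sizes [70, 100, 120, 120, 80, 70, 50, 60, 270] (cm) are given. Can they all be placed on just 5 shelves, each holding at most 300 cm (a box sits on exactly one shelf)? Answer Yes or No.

Yes

A valid assignment using 4 shelves:
  shelf 1: 270 = 270
  shelf 2: 120 + 120 + 60 = 300
  shelf 3: 100 + 80 + 70 + 50 = 300
  shelf 4: 70 = 70
That uses only 4 ≤ 5, so 5 shelves are enough.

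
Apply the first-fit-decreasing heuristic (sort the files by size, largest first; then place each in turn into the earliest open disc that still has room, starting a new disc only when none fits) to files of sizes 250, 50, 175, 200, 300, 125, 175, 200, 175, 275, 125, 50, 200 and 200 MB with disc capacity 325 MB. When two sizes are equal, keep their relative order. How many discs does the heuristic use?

10

Sorted descending: 300, 275, 250, 200, 200, 200, 200, 175, 175, 175, 125, 125, 50, 50.
  300 → disc 1 (new)  [load 300/325]
  275 → disc 2 (new)  [load 275/325]
  250 → disc 3 (new)  [load 250/325]
  200 → disc 4 (new)  [load 200/325]
  200 → disc 5 (new)  [load 200/325]
  200 → disc 6 (new)  [load 200/325]
  200 → disc 7 (new)  [load 200/325]
  175 → disc 8 (new)  [load 175/325]
  175 → disc 9 (new)  [load 175/325]
  175 → disc 10 (new)  [load 175/325]
  125 → disc 4  [load 325/325]
  125 → disc 5  [load 325/325]
  50 → disc 2  [load 325/325]
  50 → disc 3  [load 300/325]
10 discs opened.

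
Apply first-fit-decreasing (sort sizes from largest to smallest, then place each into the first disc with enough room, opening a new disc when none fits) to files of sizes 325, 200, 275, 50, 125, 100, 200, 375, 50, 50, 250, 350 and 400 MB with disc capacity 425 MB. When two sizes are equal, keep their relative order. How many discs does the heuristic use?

Sorted descending: 400, 375, 350, 325, 275, 250, 200, 200, 125, 100, 50, 50, 50.
  400 → disc 1 (new)  [load 400/425]
  375 → disc 2 (new)  [load 375/425]
  350 → disc 3 (new)  [load 350/425]
  325 → disc 4 (new)  [load 325/425]
  275 → disc 5 (new)  [load 275/425]
  250 → disc 6 (new)  [load 250/425]
  200 → disc 7 (new)  [load 200/425]
  200 → disc 7  [load 400/425]
  125 → disc 5  [load 400/425]
  100 → disc 4  [load 425/425]
  50 → disc 2  [load 425/425]
  50 → disc 3  [load 400/425]
  50 → disc 6  [load 300/425]
7 discs opened.

7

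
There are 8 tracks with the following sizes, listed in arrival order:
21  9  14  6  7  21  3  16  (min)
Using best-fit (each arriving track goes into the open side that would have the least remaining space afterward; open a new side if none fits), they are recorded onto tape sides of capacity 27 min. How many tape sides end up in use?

  21 → side 1 (new)  [load 21/27]
  9 → side 2 (new)  [load 9/27]
  14 → side 2  [load 23/27]
  6 → side 1  [load 27/27]
  7 → side 3 (new)  [load 7/27]
  21 → side 4 (new)  [load 21/27]
  3 → side 2  [load 26/27]
  16 → side 3  [load 23/27]
4 tape sides opened.

4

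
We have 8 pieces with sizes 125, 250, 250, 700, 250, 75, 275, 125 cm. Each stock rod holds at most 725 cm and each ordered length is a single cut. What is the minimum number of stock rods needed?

3

Total = 700 + 275 + 250 + 250 + 250 + 125 + 125 + 75 = 2050 cm.
Lower bound: ⌈2050/725⌉ = 3 stock rods.
A packing using 3 stock rods:
  stock rod 1: 700 = 700
  stock rod 2: 275 + 250 + 125 + 75 = 725
  stock rod 3: 250 + 250 + 125 = 625
This matches the lower bound, so 3 is optimal.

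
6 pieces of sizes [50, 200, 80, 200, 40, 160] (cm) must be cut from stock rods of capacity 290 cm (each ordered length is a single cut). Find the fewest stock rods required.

Total = 200 + 200 + 160 + 80 + 50 + 40 = 730 cm.
Lower bound: ⌈730/290⌉ = 3 stock rods.
A packing using 3 stock rods:
  stock rod 1: 200 + 80 = 280
  stock rod 2: 200 + 50 + 40 = 290
  stock rod 3: 160 = 160
This matches the lower bound, so 3 is optimal.

3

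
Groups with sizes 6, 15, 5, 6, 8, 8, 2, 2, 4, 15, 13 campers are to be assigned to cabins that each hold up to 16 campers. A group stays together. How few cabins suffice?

6

Total = 15 + 15 + 13 + 8 + 8 + 6 + 6 + 5 + 4 + 2 + 2 = 84 campers.
Lower bound: ⌈84/16⌉ = 6 cabins.
A packing using 6 cabins:
  cabin 1: 15 = 15
  cabin 2: 15 = 15
  cabin 3: 13 + 2 = 15
  cabin 4: 8 + 8 = 16
  cabin 5: 6 + 6 + 4 = 16
  cabin 6: 5 + 2 = 7
This matches the lower bound, so 6 is optimal.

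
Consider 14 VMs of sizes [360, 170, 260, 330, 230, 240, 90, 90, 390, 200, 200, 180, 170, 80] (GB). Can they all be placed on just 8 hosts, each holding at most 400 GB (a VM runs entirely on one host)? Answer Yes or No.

Total = 2990 GB; ⌈2990/400⌉ = 8.
The bound of 8 does not rule out 8, but exhaustive search shows no assignment into 8 hosts of capacity 400 GB exists — the minimum is 9.

No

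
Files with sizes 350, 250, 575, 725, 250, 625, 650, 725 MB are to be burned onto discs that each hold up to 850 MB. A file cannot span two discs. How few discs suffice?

Total = 725 + 725 + 650 + 625 + 575 + 350 + 250 + 250 = 4150 MB.
Lower bound: ⌈4150/850⌉ = 5 discs.
A packing using 6 discs:
  disc 1: 725 = 725
  disc 2: 725 = 725
  disc 3: 650 = 650
  disc 4: 625 = 625
  disc 5: 575 + 250 = 825
  disc 6: 350 + 250 = 600
No arrangement into 5 discs stays within capacity, so 6 is optimal.

6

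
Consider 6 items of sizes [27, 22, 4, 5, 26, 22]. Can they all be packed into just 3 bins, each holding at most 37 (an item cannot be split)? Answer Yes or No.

Total = 106; ⌈106/37⌉ = 3.
4 items each exceed half the capacity and cannot share a bin, forcing at least 4 bins.
At least 4 bins are required, but only 3 are allowed.

No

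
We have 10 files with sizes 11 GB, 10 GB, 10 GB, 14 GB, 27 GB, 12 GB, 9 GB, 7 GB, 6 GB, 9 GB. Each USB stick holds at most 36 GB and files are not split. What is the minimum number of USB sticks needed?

4

Total = 27 + 14 + 12 + 11 + 10 + 10 + 9 + 9 + 7 + 6 = 115 GB.
Lower bound: ⌈115/36⌉ = 4 USB sticks.
A packing using 4 USB sticks:
  USB stick 1: 27 + 9 = 36
  USB stick 2: 14 + 12 + 10 = 36
  USB stick 3: 11 + 10 + 9 + 6 = 36
  USB stick 4: 7 = 7
This matches the lower bound, so 4 is optimal.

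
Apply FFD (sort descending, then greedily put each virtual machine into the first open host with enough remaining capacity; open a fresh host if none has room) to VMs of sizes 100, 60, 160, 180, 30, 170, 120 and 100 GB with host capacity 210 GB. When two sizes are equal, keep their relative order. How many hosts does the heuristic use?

Sorted descending: 180, 170, 160, 120, 100, 100, 60, 30.
  180 → host 1 (new)  [load 180/210]
  170 → host 2 (new)  [load 170/210]
  160 → host 3 (new)  [load 160/210]
  120 → host 4 (new)  [load 120/210]
  100 → host 5 (new)  [load 100/210]
  100 → host 5  [load 200/210]
  60 → host 4  [load 180/210]
  30 → host 1  [load 210/210]
5 hosts opened.

5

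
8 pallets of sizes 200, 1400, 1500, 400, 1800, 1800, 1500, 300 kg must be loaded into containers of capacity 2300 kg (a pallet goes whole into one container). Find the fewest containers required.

5

Total = 1800 + 1800 + 1500 + 1500 + 1400 + 400 + 300 + 200 = 8900 kg.
Lower bound: ⌈8900/2300⌉ = 4 containers.
Also, 5 pallets each exceed 1150 kg, and no two of those can share a container, so at least 5 containers are needed.
A packing using 5 containers:
  container 1: 1800 + 400 = 2200
  container 2: 1800 + 300 + 200 = 2300
  container 3: 1500 = 1500
  container 4: 1500 = 1500
  container 5: 1400 = 1400
This matches the lower bound, so 5 is optimal.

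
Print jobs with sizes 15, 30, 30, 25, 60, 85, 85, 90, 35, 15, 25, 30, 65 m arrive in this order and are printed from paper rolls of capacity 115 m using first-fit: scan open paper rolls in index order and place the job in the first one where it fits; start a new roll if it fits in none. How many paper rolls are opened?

6

  15 → roll 1 (new)  [load 15/115]
  30 → roll 1  [load 45/115]
  30 → roll 1  [load 75/115]
  25 → roll 1  [load 100/115]
  60 → roll 2 (new)  [load 60/115]
  85 → roll 3 (new)  [load 85/115]
  85 → roll 4 (new)  [load 85/115]
  90 → roll 5 (new)  [load 90/115]
  35 → roll 2  [load 95/115]
  15 → roll 1  [load 115/115]
  25 → roll 3  [load 110/115]
  30 → roll 4  [load 115/115]
  65 → roll 6 (new)  [load 65/115]
6 paper rolls opened.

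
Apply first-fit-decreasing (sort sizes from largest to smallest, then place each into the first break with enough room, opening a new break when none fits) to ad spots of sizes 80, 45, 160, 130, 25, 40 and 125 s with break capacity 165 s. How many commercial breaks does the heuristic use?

4

Sorted descending: 160, 130, 125, 80, 45, 40, 25.
  160 → break 1 (new)  [load 160/165]
  130 → break 2 (new)  [load 130/165]
  125 → break 3 (new)  [load 125/165]
  80 → break 4 (new)  [load 80/165]
  45 → break 4  [load 125/165]
  40 → break 3  [load 165/165]
  25 → break 2  [load 155/165]
4 commercial breaks opened.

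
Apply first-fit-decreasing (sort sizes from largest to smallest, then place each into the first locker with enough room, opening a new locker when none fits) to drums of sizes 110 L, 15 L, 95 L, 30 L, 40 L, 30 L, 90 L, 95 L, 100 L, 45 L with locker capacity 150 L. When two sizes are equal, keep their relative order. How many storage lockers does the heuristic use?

Sorted descending: 110, 100, 95, 95, 90, 45, 40, 30, 30, 15.
  110 → locker 1 (new)  [load 110/150]
  100 → locker 2 (new)  [load 100/150]
  95 → locker 3 (new)  [load 95/150]
  95 → locker 4 (new)  [load 95/150]
  90 → locker 5 (new)  [load 90/150]
  45 → locker 2  [load 145/150]
  40 → locker 1  [load 150/150]
  30 → locker 3  [load 125/150]
  30 → locker 4  [load 125/150]
  15 → locker 3  [load 140/150]
5 storage lockers opened.

5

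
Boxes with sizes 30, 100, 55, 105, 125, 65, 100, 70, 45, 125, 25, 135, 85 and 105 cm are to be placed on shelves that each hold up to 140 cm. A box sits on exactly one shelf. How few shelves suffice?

10

Total = 135 + 125 + 125 + 105 + 105 + 100 + 100 + 85 + 70 + 65 + 55 + 45 + 30 + 25 = 1170 cm.
Lower bound: ⌈1170/140⌉ = 9 shelves.
A packing using 10 shelves:
  shelf 1: 135 = 135
  shelf 2: 125 = 125
  shelf 3: 125 = 125
  shelf 4: 105 + 30 = 135
  shelf 5: 105 + 25 = 130
  shelf 6: 100 = 100
  shelf 7: 100 = 100
  shelf 8: 85 + 55 = 140
  shelf 9: 70 + 65 = 135
  shelf 10: 45 = 45
No arrangement into 9 shelves stays within capacity, so 10 is optimal.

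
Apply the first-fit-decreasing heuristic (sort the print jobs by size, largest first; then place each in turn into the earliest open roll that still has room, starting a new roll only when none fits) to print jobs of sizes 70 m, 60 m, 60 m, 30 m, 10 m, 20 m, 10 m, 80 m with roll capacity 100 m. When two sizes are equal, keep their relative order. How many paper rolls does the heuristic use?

Sorted descending: 80, 70, 60, 60, 30, 20, 10, 10.
  80 → roll 1 (new)  [load 80/100]
  70 → roll 2 (new)  [load 70/100]
  60 → roll 3 (new)  [load 60/100]
  60 → roll 4 (new)  [load 60/100]
  30 → roll 2  [load 100/100]
  20 → roll 1  [load 100/100]
  10 → roll 3  [load 70/100]
  10 → roll 3  [load 80/100]
4 paper rolls opened.

4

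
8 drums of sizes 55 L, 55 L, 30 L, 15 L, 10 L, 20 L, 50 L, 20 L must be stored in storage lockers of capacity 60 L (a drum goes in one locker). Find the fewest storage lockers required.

Total = 55 + 55 + 50 + 30 + 20 + 20 + 15 + 10 = 255 L.
Lower bound: ⌈255/60⌉ = 5 storage lockers.
A packing using 5 storage lockers:
  locker 1: 55 = 55
  locker 2: 55 = 55
  locker 3: 50 + 10 = 60
  locker 4: 30 + 20 = 50
  locker 5: 20 + 15 = 35
This matches the lower bound, so 5 is optimal.

5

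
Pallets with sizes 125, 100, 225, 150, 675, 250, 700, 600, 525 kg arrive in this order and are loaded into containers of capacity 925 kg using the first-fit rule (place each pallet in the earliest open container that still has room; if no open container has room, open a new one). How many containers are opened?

5

  125 → container 1 (new)  [load 125/925]
  100 → container 1  [load 225/925]
  225 → container 1  [load 450/925]
  150 → container 1  [load 600/925]
  675 → container 2 (new)  [load 675/925]
  250 → container 1  [load 850/925]
  700 → container 3 (new)  [load 700/925]
  600 → container 4 (new)  [load 600/925]
  525 → container 5 (new)  [load 525/925]
5 containers opened.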